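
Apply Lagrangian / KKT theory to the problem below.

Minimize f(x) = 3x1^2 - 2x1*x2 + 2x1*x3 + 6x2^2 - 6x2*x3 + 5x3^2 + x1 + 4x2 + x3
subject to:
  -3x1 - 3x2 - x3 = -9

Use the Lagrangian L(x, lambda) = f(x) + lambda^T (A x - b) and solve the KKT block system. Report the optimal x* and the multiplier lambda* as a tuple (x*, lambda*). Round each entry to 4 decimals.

Form the Lagrangian:
  L(x, lambda) = (1/2) x^T Q x + c^T x + lambda^T (A x - b)
Stationarity (grad_x L = 0): Q x + c + A^T lambda = 0.
Primal feasibility: A x = b.

This gives the KKT block system:
  [ Q   A^T ] [ x     ]   [-c ]
  [ A    0  ] [ lambda ] = [ b ]

Solving the linear system:
  x*      = (1.7286, 1.0879, 0.5503)
  lambda* = (3.4322)
  f(x*)   = 18.7601

x* = (1.7286, 1.0879, 0.5503), lambda* = (3.4322)


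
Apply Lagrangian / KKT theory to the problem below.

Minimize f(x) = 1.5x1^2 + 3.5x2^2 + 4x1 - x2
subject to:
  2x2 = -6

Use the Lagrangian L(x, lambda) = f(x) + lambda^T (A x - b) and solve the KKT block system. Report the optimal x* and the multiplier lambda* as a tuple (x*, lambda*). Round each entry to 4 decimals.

Form the Lagrangian:
  L(x, lambda) = (1/2) x^T Q x + c^T x + lambda^T (A x - b)
Stationarity (grad_x L = 0): Q x + c + A^T lambda = 0.
Primal feasibility: A x = b.

This gives the KKT block system:
  [ Q   A^T ] [ x     ]   [-c ]
  [ A    0  ] [ lambda ] = [ b ]

Solving the linear system:
  x*      = (-1.3333, -3)
  lambda* = (11)
  f(x*)   = 31.8333

x* = (-1.3333, -3), lambda* = (11)


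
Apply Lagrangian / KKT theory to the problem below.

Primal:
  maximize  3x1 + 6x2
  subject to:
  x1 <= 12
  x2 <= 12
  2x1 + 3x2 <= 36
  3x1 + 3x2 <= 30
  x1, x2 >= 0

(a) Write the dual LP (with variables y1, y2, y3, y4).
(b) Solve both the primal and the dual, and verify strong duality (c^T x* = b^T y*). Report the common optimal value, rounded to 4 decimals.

The standard primal-dual pair for 'max c^T x s.t. A x <= b, x >= 0' is:
  Dual:  min b^T y  s.t.  A^T y >= c,  y >= 0.

So the dual LP is:
  minimize  12y1 + 12y2 + 36y3 + 30y4
  subject to:
    y1 + 2y3 + 3y4 >= 3
    y2 + 3y3 + 3y4 >= 6
    y1, y2, y3, y4 >= 0

Solving the primal: x* = (0, 10).
  primal value c^T x* = 60.
Solving the dual: y* = (0, 0, 0, 2).
  dual value b^T y* = 60.
Strong duality: c^T x* = b^T y*. Confirmed.

60


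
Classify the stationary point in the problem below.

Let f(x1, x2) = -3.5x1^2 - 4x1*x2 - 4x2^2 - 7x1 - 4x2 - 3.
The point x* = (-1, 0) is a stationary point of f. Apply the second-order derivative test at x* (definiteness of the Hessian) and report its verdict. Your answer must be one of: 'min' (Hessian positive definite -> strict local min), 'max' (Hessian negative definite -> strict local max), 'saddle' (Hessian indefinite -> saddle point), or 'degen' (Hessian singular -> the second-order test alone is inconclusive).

Compute the Hessian H = grad^2 f:
  H = [[-7, -4], [-4, -8]]
Verify stationarity: grad f(x*) = H x* + g = (0, 0).
Eigenvalues of H: -11.5311, -3.4689.
Both eigenvalues < 0, so H is negative definite -> x* is a strict local max.

max


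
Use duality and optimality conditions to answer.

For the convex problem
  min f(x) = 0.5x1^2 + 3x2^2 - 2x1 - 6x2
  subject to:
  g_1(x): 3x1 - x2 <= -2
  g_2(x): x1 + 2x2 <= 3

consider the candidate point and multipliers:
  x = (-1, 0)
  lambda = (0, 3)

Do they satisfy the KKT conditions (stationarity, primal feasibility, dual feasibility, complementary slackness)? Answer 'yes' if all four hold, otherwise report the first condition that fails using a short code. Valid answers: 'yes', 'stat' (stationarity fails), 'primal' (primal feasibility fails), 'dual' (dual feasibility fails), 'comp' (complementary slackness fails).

Gradient of f: grad f(x) = Q x + c = (-3, -6)
Constraint values g_i(x) = a_i^T x - b_i:
  g_1((-1, 0)) = -1
  g_2((-1, 0)) = -4
Stationarity residual: grad f(x) + sum_i lambda_i a_i = (0, 0)
  -> stationarity OK
Primal feasibility (all g_i <= 0): OK
Dual feasibility (all lambda_i >= 0): OK
Complementary slackness (lambda_i * g_i(x) = 0 for all i): FAILS

Verdict: the first failing condition is complementary_slackness -> comp.

comp


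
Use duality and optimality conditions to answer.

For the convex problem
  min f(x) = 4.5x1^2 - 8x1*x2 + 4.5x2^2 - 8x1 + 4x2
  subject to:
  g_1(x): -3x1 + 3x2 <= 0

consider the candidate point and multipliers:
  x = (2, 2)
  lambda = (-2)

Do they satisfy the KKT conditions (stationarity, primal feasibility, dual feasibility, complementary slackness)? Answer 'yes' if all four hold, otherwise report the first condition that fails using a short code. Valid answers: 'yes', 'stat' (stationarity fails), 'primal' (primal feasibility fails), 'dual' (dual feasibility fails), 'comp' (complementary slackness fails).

Gradient of f: grad f(x) = Q x + c = (-6, 6)
Constraint values g_i(x) = a_i^T x - b_i:
  g_1((2, 2)) = 0
Stationarity residual: grad f(x) + sum_i lambda_i a_i = (0, 0)
  -> stationarity OK
Primal feasibility (all g_i <= 0): OK
Dual feasibility (all lambda_i >= 0): FAILS
Complementary slackness (lambda_i * g_i(x) = 0 for all i): OK

Verdict: the first failing condition is dual_feasibility -> dual.

dual


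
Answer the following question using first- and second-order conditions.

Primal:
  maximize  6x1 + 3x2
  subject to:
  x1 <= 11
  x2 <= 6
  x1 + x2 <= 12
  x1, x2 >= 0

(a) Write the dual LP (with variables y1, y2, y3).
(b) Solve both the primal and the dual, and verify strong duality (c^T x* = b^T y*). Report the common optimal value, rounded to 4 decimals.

The standard primal-dual pair for 'max c^T x s.t. A x <= b, x >= 0' is:
  Dual:  min b^T y  s.t.  A^T y >= c,  y >= 0.

So the dual LP is:
  minimize  11y1 + 6y2 + 12y3
  subject to:
    y1 + y3 >= 6
    y2 + y3 >= 3
    y1, y2, y3 >= 0

Solving the primal: x* = (11, 1).
  primal value c^T x* = 69.
Solving the dual: y* = (3, 0, 3).
  dual value b^T y* = 69.
Strong duality: c^T x* = b^T y*. Confirmed.

69


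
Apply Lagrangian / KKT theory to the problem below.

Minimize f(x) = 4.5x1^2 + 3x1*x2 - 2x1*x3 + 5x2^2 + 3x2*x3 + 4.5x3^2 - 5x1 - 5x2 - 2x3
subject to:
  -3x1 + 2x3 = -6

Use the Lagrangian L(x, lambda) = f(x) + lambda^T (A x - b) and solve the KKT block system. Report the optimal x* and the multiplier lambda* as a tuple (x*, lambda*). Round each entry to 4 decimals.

Form the Lagrangian:
  L(x, lambda) = (1/2) x^T Q x + c^T x + lambda^T (A x - b)
Stationarity (grad_x L = 0): Q x + c + A^T lambda = 0.
Primal feasibility: A x = b.

This gives the KKT block system:
  [ Q   A^T ] [ x     ]   [-c ]
  [ A    0  ] [ lambda ] = [ b ]

Solving the linear system:
  x*      = (1.8156, 0.0383, -0.2766)
  lambda* = (4.0028)
  f(x*)   = 7.6504

x* = (1.8156, 0.0383, -0.2766), lambda* = (4.0028)


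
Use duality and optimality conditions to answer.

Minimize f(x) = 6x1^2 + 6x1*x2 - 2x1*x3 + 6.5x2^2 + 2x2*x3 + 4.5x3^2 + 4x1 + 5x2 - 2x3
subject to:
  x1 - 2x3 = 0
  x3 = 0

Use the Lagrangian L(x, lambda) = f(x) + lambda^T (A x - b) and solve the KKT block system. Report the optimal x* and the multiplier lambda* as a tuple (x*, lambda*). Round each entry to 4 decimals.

Form the Lagrangian:
  L(x, lambda) = (1/2) x^T Q x + c^T x + lambda^T (A x - b)
Stationarity (grad_x L = 0): Q x + c + A^T lambda = 0.
Primal feasibility: A x = b.

This gives the KKT block system:
  [ Q   A^T ] [ x     ]   [-c ]
  [ A    0  ] [ lambda ] = [ b ]

Solving the linear system:
  x*      = (0, -0.3846, 0)
  lambda* = (-1.6923, -0.6154)
  f(x*)   = -0.9615

x* = (0, -0.3846, 0), lambda* = (-1.6923, -0.6154)


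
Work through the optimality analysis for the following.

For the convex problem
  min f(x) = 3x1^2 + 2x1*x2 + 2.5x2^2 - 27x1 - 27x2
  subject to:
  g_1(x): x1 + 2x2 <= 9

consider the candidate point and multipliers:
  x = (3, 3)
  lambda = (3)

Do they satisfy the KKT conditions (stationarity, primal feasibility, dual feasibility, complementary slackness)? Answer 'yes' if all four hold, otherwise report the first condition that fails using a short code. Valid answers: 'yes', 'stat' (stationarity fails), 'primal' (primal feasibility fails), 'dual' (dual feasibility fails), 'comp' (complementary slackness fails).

Gradient of f: grad f(x) = Q x + c = (-3, -6)
Constraint values g_i(x) = a_i^T x - b_i:
  g_1((3, 3)) = 0
Stationarity residual: grad f(x) + sum_i lambda_i a_i = (0, 0)
  -> stationarity OK
Primal feasibility (all g_i <= 0): OK
Dual feasibility (all lambda_i >= 0): OK
Complementary slackness (lambda_i * g_i(x) = 0 for all i): OK

Verdict: yes, KKT holds.

yes


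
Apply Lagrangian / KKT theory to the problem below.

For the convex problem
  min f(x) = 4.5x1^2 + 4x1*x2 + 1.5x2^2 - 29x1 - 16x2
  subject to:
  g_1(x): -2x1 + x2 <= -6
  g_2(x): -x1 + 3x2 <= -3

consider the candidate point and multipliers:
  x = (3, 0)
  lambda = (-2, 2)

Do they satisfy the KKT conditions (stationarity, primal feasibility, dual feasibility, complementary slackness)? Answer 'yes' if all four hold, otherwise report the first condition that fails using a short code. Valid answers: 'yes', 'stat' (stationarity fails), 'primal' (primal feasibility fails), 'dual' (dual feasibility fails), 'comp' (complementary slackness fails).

Gradient of f: grad f(x) = Q x + c = (-2, -4)
Constraint values g_i(x) = a_i^T x - b_i:
  g_1((3, 0)) = 0
  g_2((3, 0)) = 0
Stationarity residual: grad f(x) + sum_i lambda_i a_i = (0, 0)
  -> stationarity OK
Primal feasibility (all g_i <= 0): OK
Dual feasibility (all lambda_i >= 0): FAILS
Complementary slackness (lambda_i * g_i(x) = 0 for all i): OK

Verdict: the first failing condition is dual_feasibility -> dual.

dual


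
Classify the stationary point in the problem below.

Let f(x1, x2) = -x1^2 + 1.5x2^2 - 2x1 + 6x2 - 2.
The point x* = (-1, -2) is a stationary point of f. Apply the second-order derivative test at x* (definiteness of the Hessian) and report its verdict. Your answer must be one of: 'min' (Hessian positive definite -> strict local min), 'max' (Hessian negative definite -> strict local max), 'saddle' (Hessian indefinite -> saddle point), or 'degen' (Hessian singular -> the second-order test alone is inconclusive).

Compute the Hessian H = grad^2 f:
  H = [[-2, 0], [0, 3]]
Verify stationarity: grad f(x*) = H x* + g = (0, 0).
Eigenvalues of H: -2, 3.
Eigenvalues have mixed signs, so H is indefinite -> x* is a saddle point.

saddle


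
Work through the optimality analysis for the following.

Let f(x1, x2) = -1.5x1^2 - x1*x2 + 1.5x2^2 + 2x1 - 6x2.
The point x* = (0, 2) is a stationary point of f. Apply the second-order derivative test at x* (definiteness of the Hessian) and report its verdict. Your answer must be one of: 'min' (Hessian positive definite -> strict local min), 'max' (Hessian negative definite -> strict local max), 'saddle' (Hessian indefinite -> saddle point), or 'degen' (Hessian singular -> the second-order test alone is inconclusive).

Compute the Hessian H = grad^2 f:
  H = [[-3, -1], [-1, 3]]
Verify stationarity: grad f(x*) = H x* + g = (0, 0).
Eigenvalues of H: -3.1623, 3.1623.
Eigenvalues have mixed signs, so H is indefinite -> x* is a saddle point.

saddle


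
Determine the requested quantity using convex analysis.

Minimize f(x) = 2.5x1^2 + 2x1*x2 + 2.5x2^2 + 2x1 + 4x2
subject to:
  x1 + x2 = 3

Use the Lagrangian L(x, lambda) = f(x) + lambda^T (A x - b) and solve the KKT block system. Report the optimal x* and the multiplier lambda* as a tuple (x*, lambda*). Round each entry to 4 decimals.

Form the Lagrangian:
  L(x, lambda) = (1/2) x^T Q x + c^T x + lambda^T (A x - b)
Stationarity (grad_x L = 0): Q x + c + A^T lambda = 0.
Primal feasibility: A x = b.

This gives the KKT block system:
  [ Q   A^T ] [ x     ]   [-c ]
  [ A    0  ] [ lambda ] = [ b ]

Solving the linear system:
  x*      = (1.8333, 1.1667)
  lambda* = (-13.5)
  f(x*)   = 24.4167

x* = (1.8333, 1.1667), lambda* = (-13.5)


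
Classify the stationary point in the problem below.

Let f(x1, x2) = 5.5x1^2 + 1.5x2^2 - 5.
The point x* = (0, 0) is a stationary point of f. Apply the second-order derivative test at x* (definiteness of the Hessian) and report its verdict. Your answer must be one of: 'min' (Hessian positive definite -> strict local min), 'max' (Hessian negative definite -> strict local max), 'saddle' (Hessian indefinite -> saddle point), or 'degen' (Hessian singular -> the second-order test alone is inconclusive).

Compute the Hessian H = grad^2 f:
  H = [[11, 0], [0, 3]]
Verify stationarity: grad f(x*) = H x* + g = (0, 0).
Eigenvalues of H: 3, 11.
Both eigenvalues > 0, so H is positive definite -> x* is a strict local min.

min


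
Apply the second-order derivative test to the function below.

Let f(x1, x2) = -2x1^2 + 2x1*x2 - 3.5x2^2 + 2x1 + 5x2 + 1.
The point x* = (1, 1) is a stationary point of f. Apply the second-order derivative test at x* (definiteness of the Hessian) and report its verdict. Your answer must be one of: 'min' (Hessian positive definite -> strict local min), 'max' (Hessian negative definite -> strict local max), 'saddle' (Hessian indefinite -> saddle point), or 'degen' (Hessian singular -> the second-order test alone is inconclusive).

Compute the Hessian H = grad^2 f:
  H = [[-4, 2], [2, -7]]
Verify stationarity: grad f(x*) = H x* + g = (0, 0).
Eigenvalues of H: -8, -3.
Both eigenvalues < 0, so H is negative definite -> x* is a strict local max.

max


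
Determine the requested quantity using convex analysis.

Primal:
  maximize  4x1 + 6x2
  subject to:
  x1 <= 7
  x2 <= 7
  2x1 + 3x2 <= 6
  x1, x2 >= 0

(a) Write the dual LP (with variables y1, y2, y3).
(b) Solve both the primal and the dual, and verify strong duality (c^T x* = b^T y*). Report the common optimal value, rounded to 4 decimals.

The standard primal-dual pair for 'max c^T x s.t. A x <= b, x >= 0' is:
  Dual:  min b^T y  s.t.  A^T y >= c,  y >= 0.

So the dual LP is:
  minimize  7y1 + 7y2 + 6y3
  subject to:
    y1 + 2y3 >= 4
    y2 + 3y3 >= 6
    y1, y2, y3 >= 0

Solving the primal: x* = (3, 0).
  primal value c^T x* = 12.
Solving the dual: y* = (0, 0, 2).
  dual value b^T y* = 12.
Strong duality: c^T x* = b^T y*. Confirmed.

12


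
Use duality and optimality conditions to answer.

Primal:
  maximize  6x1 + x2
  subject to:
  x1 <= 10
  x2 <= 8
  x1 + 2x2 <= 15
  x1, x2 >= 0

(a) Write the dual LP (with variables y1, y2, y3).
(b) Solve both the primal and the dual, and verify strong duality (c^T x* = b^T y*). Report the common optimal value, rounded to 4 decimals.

The standard primal-dual pair for 'max c^T x s.t. A x <= b, x >= 0' is:
  Dual:  min b^T y  s.t.  A^T y >= c,  y >= 0.

So the dual LP is:
  minimize  10y1 + 8y2 + 15y3
  subject to:
    y1 + y3 >= 6
    y2 + 2y3 >= 1
    y1, y2, y3 >= 0

Solving the primal: x* = (10, 2.5).
  primal value c^T x* = 62.5.
Solving the dual: y* = (5.5, 0, 0.5).
  dual value b^T y* = 62.5.
Strong duality: c^T x* = b^T y*. Confirmed.

62.5


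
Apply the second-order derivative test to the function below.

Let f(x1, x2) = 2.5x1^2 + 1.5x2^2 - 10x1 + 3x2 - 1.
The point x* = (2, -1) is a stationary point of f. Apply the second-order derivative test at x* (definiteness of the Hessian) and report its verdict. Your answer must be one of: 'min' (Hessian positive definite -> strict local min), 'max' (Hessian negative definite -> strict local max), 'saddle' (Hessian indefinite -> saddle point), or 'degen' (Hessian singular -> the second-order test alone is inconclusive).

Compute the Hessian H = grad^2 f:
  H = [[5, 0], [0, 3]]
Verify stationarity: grad f(x*) = H x* + g = (0, 0).
Eigenvalues of H: 3, 5.
Both eigenvalues > 0, so H is positive definite -> x* is a strict local min.

min


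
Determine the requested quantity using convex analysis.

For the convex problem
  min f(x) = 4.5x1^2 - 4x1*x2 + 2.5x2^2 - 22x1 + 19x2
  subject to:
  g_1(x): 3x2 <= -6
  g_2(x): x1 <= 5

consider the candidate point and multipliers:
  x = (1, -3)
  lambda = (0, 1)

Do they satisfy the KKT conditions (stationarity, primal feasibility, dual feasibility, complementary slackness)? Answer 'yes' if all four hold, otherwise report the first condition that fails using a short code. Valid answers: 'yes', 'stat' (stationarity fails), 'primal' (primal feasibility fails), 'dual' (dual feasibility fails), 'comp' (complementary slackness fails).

Gradient of f: grad f(x) = Q x + c = (-1, 0)
Constraint values g_i(x) = a_i^T x - b_i:
  g_1((1, -3)) = -3
  g_2((1, -3)) = -4
Stationarity residual: grad f(x) + sum_i lambda_i a_i = (0, 0)
  -> stationarity OK
Primal feasibility (all g_i <= 0): OK
Dual feasibility (all lambda_i >= 0): OK
Complementary slackness (lambda_i * g_i(x) = 0 for all i): FAILS

Verdict: the first failing condition is complementary_slackness -> comp.

comp


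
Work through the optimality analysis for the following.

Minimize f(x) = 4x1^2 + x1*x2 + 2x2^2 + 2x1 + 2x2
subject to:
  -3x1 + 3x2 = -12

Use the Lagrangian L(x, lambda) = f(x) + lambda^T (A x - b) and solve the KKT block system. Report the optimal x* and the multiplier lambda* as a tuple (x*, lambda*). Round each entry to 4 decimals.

Form the Lagrangian:
  L(x, lambda) = (1/2) x^T Q x + c^T x + lambda^T (A x - b)
Stationarity (grad_x L = 0): Q x + c + A^T lambda = 0.
Primal feasibility: A x = b.

This gives the KKT block system:
  [ Q   A^T ] [ x     ]   [-c ]
  [ A    0  ] [ lambda ] = [ b ]

Solving the linear system:
  x*      = (1.1429, -2.8571)
  lambda* = (2.7619)
  f(x*)   = 14.8571

x* = (1.1429, -2.8571), lambda* = (2.7619)


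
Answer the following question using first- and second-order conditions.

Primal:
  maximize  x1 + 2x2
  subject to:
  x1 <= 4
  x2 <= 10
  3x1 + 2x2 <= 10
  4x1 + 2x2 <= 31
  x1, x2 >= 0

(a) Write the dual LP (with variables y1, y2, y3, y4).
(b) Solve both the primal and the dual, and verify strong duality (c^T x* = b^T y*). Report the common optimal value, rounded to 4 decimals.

The standard primal-dual pair for 'max c^T x s.t. A x <= b, x >= 0' is:
  Dual:  min b^T y  s.t.  A^T y >= c,  y >= 0.

So the dual LP is:
  minimize  4y1 + 10y2 + 10y3 + 31y4
  subject to:
    y1 + 3y3 + 4y4 >= 1
    y2 + 2y3 + 2y4 >= 2
    y1, y2, y3, y4 >= 0

Solving the primal: x* = (0, 5).
  primal value c^T x* = 10.
Solving the dual: y* = (0, 0, 1, 0).
  dual value b^T y* = 10.
Strong duality: c^T x* = b^T y*. Confirmed.

10


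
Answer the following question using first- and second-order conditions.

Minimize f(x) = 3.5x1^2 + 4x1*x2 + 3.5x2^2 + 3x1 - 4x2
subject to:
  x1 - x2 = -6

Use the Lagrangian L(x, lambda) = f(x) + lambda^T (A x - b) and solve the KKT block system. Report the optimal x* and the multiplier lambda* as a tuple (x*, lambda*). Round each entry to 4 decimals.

Form the Lagrangian:
  L(x, lambda) = (1/2) x^T Q x + c^T x + lambda^T (A x - b)
Stationarity (grad_x L = 0): Q x + c + A^T lambda = 0.
Primal feasibility: A x = b.

This gives the KKT block system:
  [ Q   A^T ] [ x     ]   [-c ]
  [ A    0  ] [ lambda ] = [ b ]

Solving the linear system:
  x*      = (-2.9545, 3.0455)
  lambda* = (5.5)
  f(x*)   = 5.9773

x* = (-2.9545, 3.0455), lambda* = (5.5)


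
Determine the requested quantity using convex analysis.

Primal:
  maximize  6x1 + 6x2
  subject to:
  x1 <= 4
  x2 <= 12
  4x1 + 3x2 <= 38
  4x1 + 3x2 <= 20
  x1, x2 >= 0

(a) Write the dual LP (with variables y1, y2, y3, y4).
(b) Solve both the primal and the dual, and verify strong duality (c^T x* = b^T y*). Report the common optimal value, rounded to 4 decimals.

The standard primal-dual pair for 'max c^T x s.t. A x <= b, x >= 0' is:
  Dual:  min b^T y  s.t.  A^T y >= c,  y >= 0.

So the dual LP is:
  minimize  4y1 + 12y2 + 38y3 + 20y4
  subject to:
    y1 + 4y3 + 4y4 >= 6
    y2 + 3y3 + 3y4 >= 6
    y1, y2, y3, y4 >= 0

Solving the primal: x* = (0, 6.6667).
  primal value c^T x* = 40.
Solving the dual: y* = (0, 0, 0, 2).
  dual value b^T y* = 40.
Strong duality: c^T x* = b^T y*. Confirmed.

40


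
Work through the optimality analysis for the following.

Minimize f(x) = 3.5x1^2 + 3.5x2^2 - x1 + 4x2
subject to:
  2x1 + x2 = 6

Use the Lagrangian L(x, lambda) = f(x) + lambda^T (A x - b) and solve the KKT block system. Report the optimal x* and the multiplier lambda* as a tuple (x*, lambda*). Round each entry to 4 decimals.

Form the Lagrangian:
  L(x, lambda) = (1/2) x^T Q x + c^T x + lambda^T (A x - b)
Stationarity (grad_x L = 0): Q x + c + A^T lambda = 0.
Primal feasibility: A x = b.

This gives the KKT block system:
  [ Q   A^T ] [ x     ]   [-c ]
  [ A    0  ] [ lambda ] = [ b ]

Solving the linear system:
  x*      = (2.6571, 0.6857)
  lambda* = (-8.8)
  f(x*)   = 26.4429

x* = (2.6571, 0.6857), lambda* = (-8.8)


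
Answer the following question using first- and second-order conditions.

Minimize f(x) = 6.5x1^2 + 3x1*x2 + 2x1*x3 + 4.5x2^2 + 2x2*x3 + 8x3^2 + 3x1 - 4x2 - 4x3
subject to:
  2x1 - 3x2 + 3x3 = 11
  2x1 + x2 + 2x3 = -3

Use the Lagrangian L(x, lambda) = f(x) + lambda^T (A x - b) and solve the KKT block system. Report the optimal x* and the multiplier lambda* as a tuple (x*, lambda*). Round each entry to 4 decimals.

Form the Lagrangian:
  L(x, lambda) = (1/2) x^T Q x + c^T x + lambda^T (A x - b)
Stationarity (grad_x L = 0): Q x + c + A^T lambda = 0.
Primal feasibility: A x = b.

This gives the KKT block system:
  [ Q   A^T ] [ x     ]   [-c ]
  [ A    0  ] [ lambda ] = [ b ]

Solving the linear system:
  x*      = (-0.3324, -3.3706, 0.5177)
  lambda* = (-7.2746, 12.4733)
  f(x*)   = 63.9273

x* = (-0.3324, -3.3706, 0.5177), lambda* = (-7.2746, 12.4733)


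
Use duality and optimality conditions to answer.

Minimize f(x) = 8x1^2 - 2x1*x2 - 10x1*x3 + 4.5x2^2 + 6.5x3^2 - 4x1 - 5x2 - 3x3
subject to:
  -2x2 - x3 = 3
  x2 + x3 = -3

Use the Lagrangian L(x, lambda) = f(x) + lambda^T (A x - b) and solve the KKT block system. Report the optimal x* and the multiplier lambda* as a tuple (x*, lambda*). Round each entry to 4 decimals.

Form the Lagrangian:
  L(x, lambda) = (1/2) x^T Q x + c^T x + lambda^T (A x - b)
Stationarity (grad_x L = 0): Q x + c + A^T lambda = 0.
Primal feasibility: A x = b.

This gives the KKT block system:
  [ Q   A^T ] [ x     ]   [-c ]
  [ A    0  ] [ lambda ] = [ b ]

Solving the linear system:
  x*      = (-1.625, 0, -3)
  lambda* = (24, 49.75)
  f(x*)   = 46.375

x* = (-1.625, 0, -3), lambda* = (24, 49.75)


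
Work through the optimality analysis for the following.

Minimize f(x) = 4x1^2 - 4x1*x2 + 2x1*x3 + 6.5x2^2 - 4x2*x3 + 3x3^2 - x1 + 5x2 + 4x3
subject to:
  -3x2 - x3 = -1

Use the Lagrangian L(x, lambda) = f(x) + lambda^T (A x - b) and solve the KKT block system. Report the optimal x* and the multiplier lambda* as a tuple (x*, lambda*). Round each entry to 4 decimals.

Form the Lagrangian:
  L(x, lambda) = (1/2) x^T Q x + c^T x + lambda^T (A x - b)
Stationarity (grad_x L = 0): Q x + c + A^T lambda = 0.
Primal feasibility: A x = b.

This gives the KKT block system:
  [ Q   A^T ] [ x     ]   [-c ]
  [ A    0  ] [ lambda ] = [ b ]

Solving the linear system:
  x*      = (0.3169, 0.3535, -0.0605)
  lambda* = (2.8567)
  f(x*)   = 2.0326

x* = (0.3169, 0.3535, -0.0605), lambda* = (2.8567)


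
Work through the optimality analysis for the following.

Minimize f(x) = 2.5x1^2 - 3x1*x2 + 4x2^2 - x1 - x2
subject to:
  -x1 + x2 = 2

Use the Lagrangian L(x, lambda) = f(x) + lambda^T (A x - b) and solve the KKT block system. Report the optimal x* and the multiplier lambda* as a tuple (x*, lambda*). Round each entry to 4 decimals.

Form the Lagrangian:
  L(x, lambda) = (1/2) x^T Q x + c^T x + lambda^T (A x - b)
Stationarity (grad_x L = 0): Q x + c + A^T lambda = 0.
Primal feasibility: A x = b.

This gives the KKT block system:
  [ Q   A^T ] [ x     ]   [-c ]
  [ A    0  ] [ lambda ] = [ b ]

Solving the linear system:
  x*      = (-1.1429, 0.8571)
  lambda* = (-9.2857)
  f(x*)   = 9.4286

x* = (-1.1429, 0.8571), lambda* = (-9.2857)


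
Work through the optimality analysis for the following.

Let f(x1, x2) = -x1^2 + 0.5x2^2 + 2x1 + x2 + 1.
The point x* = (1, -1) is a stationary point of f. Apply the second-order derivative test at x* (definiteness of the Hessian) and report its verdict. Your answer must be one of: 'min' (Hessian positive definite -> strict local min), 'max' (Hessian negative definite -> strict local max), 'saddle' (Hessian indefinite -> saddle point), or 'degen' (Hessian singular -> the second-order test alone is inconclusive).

Compute the Hessian H = grad^2 f:
  H = [[-2, 0], [0, 1]]
Verify stationarity: grad f(x*) = H x* + g = (0, 0).
Eigenvalues of H: -2, 1.
Eigenvalues have mixed signs, so H is indefinite -> x* is a saddle point.

saddle


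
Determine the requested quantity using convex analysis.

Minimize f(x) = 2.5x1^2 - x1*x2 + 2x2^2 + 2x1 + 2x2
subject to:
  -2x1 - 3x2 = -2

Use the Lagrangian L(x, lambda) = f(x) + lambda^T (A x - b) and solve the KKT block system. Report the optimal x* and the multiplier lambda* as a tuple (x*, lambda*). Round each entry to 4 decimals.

Form the Lagrangian:
  L(x, lambda) = (1/2) x^T Q x + c^T x + lambda^T (A x - b)
Stationarity (grad_x L = 0): Q x + c + A^T lambda = 0.
Primal feasibility: A x = b.

This gives the KKT block system:
  [ Q   A^T ] [ x     ]   [-c ]
  [ A    0  ] [ lambda ] = [ b ]

Solving the linear system:
  x*      = (0.2192, 0.5205)
  lambda* = (1.2877)
  f(x*)   = 2.0274

x* = (0.2192, 0.5205), lambda* = (1.2877)


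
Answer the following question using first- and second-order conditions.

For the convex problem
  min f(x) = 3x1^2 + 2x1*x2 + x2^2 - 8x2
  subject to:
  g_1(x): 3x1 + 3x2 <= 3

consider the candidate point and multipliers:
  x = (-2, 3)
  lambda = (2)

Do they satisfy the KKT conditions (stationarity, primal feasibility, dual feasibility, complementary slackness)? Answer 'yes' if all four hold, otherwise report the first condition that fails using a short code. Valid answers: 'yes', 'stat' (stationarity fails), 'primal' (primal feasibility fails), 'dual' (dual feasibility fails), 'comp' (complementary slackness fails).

Gradient of f: grad f(x) = Q x + c = (-6, -6)
Constraint values g_i(x) = a_i^T x - b_i:
  g_1((-2, 3)) = 0
Stationarity residual: grad f(x) + sum_i lambda_i a_i = (0, 0)
  -> stationarity OK
Primal feasibility (all g_i <= 0): OK
Dual feasibility (all lambda_i >= 0): OK
Complementary slackness (lambda_i * g_i(x) = 0 for all i): OK

Verdict: yes, KKT holds.

yes


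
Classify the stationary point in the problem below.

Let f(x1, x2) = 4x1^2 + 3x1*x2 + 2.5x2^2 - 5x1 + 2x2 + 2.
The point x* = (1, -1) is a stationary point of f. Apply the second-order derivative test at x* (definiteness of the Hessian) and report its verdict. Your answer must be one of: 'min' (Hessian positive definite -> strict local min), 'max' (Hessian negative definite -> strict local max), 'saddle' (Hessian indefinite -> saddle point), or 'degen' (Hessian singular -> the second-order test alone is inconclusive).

Compute the Hessian H = grad^2 f:
  H = [[8, 3], [3, 5]]
Verify stationarity: grad f(x*) = H x* + g = (0, 0).
Eigenvalues of H: 3.1459, 9.8541.
Both eigenvalues > 0, so H is positive definite -> x* is a strict local min.

min


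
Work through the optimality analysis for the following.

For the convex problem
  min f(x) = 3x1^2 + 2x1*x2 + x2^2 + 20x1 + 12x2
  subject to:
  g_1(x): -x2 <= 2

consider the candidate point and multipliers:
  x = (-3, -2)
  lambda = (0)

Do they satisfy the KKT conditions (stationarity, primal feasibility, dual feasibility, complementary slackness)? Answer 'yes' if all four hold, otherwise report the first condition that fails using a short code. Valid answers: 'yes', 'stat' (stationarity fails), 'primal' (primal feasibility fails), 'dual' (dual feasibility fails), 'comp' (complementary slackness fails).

Gradient of f: grad f(x) = Q x + c = (-2, 2)
Constraint values g_i(x) = a_i^T x - b_i:
  g_1((-3, -2)) = 0
Stationarity residual: grad f(x) + sum_i lambda_i a_i = (-2, 2)
  -> stationarity FAILS
Primal feasibility (all g_i <= 0): OK
Dual feasibility (all lambda_i >= 0): OK
Complementary slackness (lambda_i * g_i(x) = 0 for all i): OK

Verdict: the first failing condition is stationarity -> stat.

stat


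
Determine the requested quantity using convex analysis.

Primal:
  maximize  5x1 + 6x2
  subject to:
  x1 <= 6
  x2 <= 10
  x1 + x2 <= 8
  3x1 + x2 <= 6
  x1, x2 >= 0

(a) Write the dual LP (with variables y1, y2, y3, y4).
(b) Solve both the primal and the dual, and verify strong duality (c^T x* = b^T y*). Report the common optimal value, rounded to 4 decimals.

The standard primal-dual pair for 'max c^T x s.t. A x <= b, x >= 0' is:
  Dual:  min b^T y  s.t.  A^T y >= c,  y >= 0.

So the dual LP is:
  minimize  6y1 + 10y2 + 8y3 + 6y4
  subject to:
    y1 + y3 + 3y4 >= 5
    y2 + y3 + y4 >= 6
    y1, y2, y3, y4 >= 0

Solving the primal: x* = (0, 6).
  primal value c^T x* = 36.
Solving the dual: y* = (0, 0, 0, 6).
  dual value b^T y* = 36.
Strong duality: c^T x* = b^T y*. Confirmed.

36


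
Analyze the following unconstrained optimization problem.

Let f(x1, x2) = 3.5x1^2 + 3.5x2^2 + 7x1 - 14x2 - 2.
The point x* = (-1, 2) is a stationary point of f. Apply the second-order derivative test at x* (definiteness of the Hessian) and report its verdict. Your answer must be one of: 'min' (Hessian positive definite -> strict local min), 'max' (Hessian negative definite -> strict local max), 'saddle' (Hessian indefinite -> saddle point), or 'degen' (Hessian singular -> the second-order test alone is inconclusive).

Compute the Hessian H = grad^2 f:
  H = [[7, 0], [0, 7]]
Verify stationarity: grad f(x*) = H x* + g = (0, 0).
Eigenvalues of H: 7, 7.
Both eigenvalues > 0, so H is positive definite -> x* is a strict local min.

min


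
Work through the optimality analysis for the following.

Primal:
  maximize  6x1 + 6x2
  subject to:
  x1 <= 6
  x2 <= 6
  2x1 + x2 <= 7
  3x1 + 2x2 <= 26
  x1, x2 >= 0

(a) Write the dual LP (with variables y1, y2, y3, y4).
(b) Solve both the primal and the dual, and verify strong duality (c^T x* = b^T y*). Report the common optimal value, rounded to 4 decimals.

The standard primal-dual pair for 'max c^T x s.t. A x <= b, x >= 0' is:
  Dual:  min b^T y  s.t.  A^T y >= c,  y >= 0.

So the dual LP is:
  minimize  6y1 + 6y2 + 7y3 + 26y4
  subject to:
    y1 + 2y3 + 3y4 >= 6
    y2 + y3 + 2y4 >= 6
    y1, y2, y3, y4 >= 0

Solving the primal: x* = (0.5, 6).
  primal value c^T x* = 39.
Solving the dual: y* = (0, 3, 3, 0).
  dual value b^T y* = 39.
Strong duality: c^T x* = b^T y*. Confirmed.

39


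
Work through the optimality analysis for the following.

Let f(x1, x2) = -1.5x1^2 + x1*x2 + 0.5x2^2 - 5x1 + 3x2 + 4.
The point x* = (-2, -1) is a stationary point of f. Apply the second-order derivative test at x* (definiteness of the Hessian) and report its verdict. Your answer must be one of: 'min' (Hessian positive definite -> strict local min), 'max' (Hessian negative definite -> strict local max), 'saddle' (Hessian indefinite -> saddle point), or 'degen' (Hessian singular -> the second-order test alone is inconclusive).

Compute the Hessian H = grad^2 f:
  H = [[-3, 1], [1, 1]]
Verify stationarity: grad f(x*) = H x* + g = (0, 0).
Eigenvalues of H: -3.2361, 1.2361.
Eigenvalues have mixed signs, so H is indefinite -> x* is a saddle point.

saddle


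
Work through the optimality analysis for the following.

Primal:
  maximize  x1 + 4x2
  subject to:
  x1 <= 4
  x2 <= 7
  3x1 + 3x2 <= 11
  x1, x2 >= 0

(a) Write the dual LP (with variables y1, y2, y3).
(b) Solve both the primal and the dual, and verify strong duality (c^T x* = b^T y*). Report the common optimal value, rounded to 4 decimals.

The standard primal-dual pair for 'max c^T x s.t. A x <= b, x >= 0' is:
  Dual:  min b^T y  s.t.  A^T y >= c,  y >= 0.

So the dual LP is:
  minimize  4y1 + 7y2 + 11y3
  subject to:
    y1 + 3y3 >= 1
    y2 + 3y3 >= 4
    y1, y2, y3 >= 0

Solving the primal: x* = (0, 3.6667).
  primal value c^T x* = 14.6667.
Solving the dual: y* = (0, 0, 1.3333).
  dual value b^T y* = 14.6667.
Strong duality: c^T x* = b^T y*. Confirmed.

14.6667


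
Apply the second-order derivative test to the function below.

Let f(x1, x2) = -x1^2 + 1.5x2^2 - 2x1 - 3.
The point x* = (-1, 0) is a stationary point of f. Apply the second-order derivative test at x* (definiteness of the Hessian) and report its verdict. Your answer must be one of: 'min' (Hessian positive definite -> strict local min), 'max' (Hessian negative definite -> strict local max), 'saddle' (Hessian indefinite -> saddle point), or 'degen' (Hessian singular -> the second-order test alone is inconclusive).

Compute the Hessian H = grad^2 f:
  H = [[-2, 0], [0, 3]]
Verify stationarity: grad f(x*) = H x* + g = (0, 0).
Eigenvalues of H: -2, 3.
Eigenvalues have mixed signs, so H is indefinite -> x* is a saddle point.

saddle


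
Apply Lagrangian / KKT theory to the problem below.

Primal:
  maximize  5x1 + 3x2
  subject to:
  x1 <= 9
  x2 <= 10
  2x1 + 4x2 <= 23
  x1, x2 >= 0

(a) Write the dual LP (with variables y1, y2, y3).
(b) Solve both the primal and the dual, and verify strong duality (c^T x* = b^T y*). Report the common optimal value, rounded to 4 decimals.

The standard primal-dual pair for 'max c^T x s.t. A x <= b, x >= 0' is:
  Dual:  min b^T y  s.t.  A^T y >= c,  y >= 0.

So the dual LP is:
  minimize  9y1 + 10y2 + 23y3
  subject to:
    y1 + 2y3 >= 5
    y2 + 4y3 >= 3
    y1, y2, y3 >= 0

Solving the primal: x* = (9, 1.25).
  primal value c^T x* = 48.75.
Solving the dual: y* = (3.5, 0, 0.75).
  dual value b^T y* = 48.75.
Strong duality: c^T x* = b^T y*. Confirmed.

48.75


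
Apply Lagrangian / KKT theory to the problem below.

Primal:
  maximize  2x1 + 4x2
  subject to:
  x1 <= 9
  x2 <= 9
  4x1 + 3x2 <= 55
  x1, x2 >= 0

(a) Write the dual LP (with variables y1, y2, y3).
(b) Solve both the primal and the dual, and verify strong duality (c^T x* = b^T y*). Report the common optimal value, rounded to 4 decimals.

The standard primal-dual pair for 'max c^T x s.t. A x <= b, x >= 0' is:
  Dual:  min b^T y  s.t.  A^T y >= c,  y >= 0.

So the dual LP is:
  minimize  9y1 + 9y2 + 55y3
  subject to:
    y1 + 4y3 >= 2
    y2 + 3y3 >= 4
    y1, y2, y3 >= 0

Solving the primal: x* = (7, 9).
  primal value c^T x* = 50.
Solving the dual: y* = (0, 2.5, 0.5).
  dual value b^T y* = 50.
Strong duality: c^T x* = b^T y*. Confirmed.

50


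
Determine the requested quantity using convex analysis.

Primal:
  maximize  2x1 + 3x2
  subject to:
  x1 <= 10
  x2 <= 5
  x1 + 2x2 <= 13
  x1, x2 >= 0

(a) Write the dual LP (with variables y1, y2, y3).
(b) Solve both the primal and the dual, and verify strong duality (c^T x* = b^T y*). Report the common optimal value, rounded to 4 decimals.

The standard primal-dual pair for 'max c^T x s.t. A x <= b, x >= 0' is:
  Dual:  min b^T y  s.t.  A^T y >= c,  y >= 0.

So the dual LP is:
  minimize  10y1 + 5y2 + 13y3
  subject to:
    y1 + y3 >= 2
    y2 + 2y3 >= 3
    y1, y2, y3 >= 0

Solving the primal: x* = (10, 1.5).
  primal value c^T x* = 24.5.
Solving the dual: y* = (0.5, 0, 1.5).
  dual value b^T y* = 24.5.
Strong duality: c^T x* = b^T y*. Confirmed.

24.5


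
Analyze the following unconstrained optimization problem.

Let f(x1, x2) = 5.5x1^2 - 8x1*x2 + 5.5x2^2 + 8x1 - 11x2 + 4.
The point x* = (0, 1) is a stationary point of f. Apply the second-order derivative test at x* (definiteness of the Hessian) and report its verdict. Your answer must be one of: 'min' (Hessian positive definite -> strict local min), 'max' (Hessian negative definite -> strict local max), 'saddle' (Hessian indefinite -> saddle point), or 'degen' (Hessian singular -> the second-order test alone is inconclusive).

Compute the Hessian H = grad^2 f:
  H = [[11, -8], [-8, 11]]
Verify stationarity: grad f(x*) = H x* + g = (0, 0).
Eigenvalues of H: 3, 19.
Both eigenvalues > 0, so H is positive definite -> x* is a strict local min.

min


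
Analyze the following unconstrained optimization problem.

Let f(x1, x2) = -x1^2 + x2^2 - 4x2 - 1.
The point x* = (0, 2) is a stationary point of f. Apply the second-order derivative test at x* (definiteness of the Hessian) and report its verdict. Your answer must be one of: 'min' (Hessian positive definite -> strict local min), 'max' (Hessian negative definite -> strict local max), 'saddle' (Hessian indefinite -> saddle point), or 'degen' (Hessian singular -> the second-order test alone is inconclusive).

Compute the Hessian H = grad^2 f:
  H = [[-2, 0], [0, 2]]
Verify stationarity: grad f(x*) = H x* + g = (0, 0).
Eigenvalues of H: -2, 2.
Eigenvalues have mixed signs, so H is indefinite -> x* is a saddle point.

saddle


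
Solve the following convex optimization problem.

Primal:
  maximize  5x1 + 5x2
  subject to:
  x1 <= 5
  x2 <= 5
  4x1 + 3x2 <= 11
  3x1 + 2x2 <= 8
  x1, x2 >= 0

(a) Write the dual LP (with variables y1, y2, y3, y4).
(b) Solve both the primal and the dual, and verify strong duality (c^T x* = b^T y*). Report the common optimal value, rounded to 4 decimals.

The standard primal-dual pair for 'max c^T x s.t. A x <= b, x >= 0' is:
  Dual:  min b^T y  s.t.  A^T y >= c,  y >= 0.

So the dual LP is:
  minimize  5y1 + 5y2 + 11y3 + 8y4
  subject to:
    y1 + 4y3 + 3y4 >= 5
    y2 + 3y3 + 2y4 >= 5
    y1, y2, y3, y4 >= 0

Solving the primal: x* = (0, 3.6667).
  primal value c^T x* = 18.3333.
Solving the dual: y* = (0, 0, 1.6667, 0).
  dual value b^T y* = 18.3333.
Strong duality: c^T x* = b^T y*. Confirmed.

18.3333


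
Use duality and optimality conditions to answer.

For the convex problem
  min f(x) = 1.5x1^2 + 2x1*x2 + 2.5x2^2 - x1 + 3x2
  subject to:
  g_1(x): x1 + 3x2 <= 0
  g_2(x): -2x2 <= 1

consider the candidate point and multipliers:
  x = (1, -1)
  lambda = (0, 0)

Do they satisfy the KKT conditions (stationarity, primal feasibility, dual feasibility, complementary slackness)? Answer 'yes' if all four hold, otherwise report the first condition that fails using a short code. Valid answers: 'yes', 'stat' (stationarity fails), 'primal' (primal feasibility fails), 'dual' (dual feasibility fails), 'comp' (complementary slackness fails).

Gradient of f: grad f(x) = Q x + c = (0, 0)
Constraint values g_i(x) = a_i^T x - b_i:
  g_1((1, -1)) = -2
  g_2((1, -1)) = 1
Stationarity residual: grad f(x) + sum_i lambda_i a_i = (0, 0)
  -> stationarity OK
Primal feasibility (all g_i <= 0): FAILS
Dual feasibility (all lambda_i >= 0): OK
Complementary slackness (lambda_i * g_i(x) = 0 for all i): OK

Verdict: the first failing condition is primal_feasibility -> primal.

primal


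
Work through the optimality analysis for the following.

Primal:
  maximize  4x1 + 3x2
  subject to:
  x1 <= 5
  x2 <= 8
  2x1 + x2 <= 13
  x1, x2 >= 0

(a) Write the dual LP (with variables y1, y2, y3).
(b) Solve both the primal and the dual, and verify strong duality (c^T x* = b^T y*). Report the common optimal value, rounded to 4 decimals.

The standard primal-dual pair for 'max c^T x s.t. A x <= b, x >= 0' is:
  Dual:  min b^T y  s.t.  A^T y >= c,  y >= 0.

So the dual LP is:
  minimize  5y1 + 8y2 + 13y3
  subject to:
    y1 + 2y3 >= 4
    y2 + y3 >= 3
    y1, y2, y3 >= 0

Solving the primal: x* = (2.5, 8).
  primal value c^T x* = 34.
Solving the dual: y* = (0, 1, 2).
  dual value b^T y* = 34.
Strong duality: c^T x* = b^T y*. Confirmed.

34


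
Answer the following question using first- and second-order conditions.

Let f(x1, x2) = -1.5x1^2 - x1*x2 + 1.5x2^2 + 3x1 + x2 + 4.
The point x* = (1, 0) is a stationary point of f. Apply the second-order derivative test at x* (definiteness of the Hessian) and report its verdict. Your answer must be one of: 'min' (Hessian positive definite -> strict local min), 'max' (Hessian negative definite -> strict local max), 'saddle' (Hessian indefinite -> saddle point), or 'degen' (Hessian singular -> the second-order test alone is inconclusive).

Compute the Hessian H = grad^2 f:
  H = [[-3, -1], [-1, 3]]
Verify stationarity: grad f(x*) = H x* + g = (0, 0).
Eigenvalues of H: -3.1623, 3.1623.
Eigenvalues have mixed signs, so H is indefinite -> x* is a saddle point.

saddle


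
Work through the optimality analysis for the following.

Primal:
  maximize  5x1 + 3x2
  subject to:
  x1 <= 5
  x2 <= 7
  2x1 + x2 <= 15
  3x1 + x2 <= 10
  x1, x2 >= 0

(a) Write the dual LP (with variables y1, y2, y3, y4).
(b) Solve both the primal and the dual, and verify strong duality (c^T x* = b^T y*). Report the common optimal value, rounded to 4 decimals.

The standard primal-dual pair for 'max c^T x s.t. A x <= b, x >= 0' is:
  Dual:  min b^T y  s.t.  A^T y >= c,  y >= 0.

So the dual LP is:
  minimize  5y1 + 7y2 + 15y3 + 10y4
  subject to:
    y1 + 2y3 + 3y4 >= 5
    y2 + y3 + y4 >= 3
    y1, y2, y3, y4 >= 0

Solving the primal: x* = (1, 7).
  primal value c^T x* = 26.
Solving the dual: y* = (0, 1.3333, 0, 1.6667).
  dual value b^T y* = 26.
Strong duality: c^T x* = b^T y*. Confirmed.

26
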